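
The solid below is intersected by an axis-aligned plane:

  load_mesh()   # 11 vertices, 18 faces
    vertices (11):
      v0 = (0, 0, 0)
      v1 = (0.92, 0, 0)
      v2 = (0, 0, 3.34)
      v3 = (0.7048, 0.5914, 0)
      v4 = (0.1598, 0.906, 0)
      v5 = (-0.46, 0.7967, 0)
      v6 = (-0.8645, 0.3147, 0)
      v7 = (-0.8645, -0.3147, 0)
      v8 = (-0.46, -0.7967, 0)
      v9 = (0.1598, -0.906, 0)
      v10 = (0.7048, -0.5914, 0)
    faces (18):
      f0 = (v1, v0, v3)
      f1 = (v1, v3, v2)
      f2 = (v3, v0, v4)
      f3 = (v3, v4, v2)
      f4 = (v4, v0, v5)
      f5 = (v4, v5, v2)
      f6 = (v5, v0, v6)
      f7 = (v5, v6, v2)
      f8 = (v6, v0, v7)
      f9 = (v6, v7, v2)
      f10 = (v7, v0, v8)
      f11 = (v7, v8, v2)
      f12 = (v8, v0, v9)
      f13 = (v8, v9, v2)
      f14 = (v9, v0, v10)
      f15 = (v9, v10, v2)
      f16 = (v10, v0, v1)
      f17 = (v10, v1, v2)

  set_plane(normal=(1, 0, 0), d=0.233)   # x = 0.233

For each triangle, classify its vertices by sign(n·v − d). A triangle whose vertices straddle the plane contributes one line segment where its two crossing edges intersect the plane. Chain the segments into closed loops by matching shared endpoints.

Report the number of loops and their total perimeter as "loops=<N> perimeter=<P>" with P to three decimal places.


Straddling triangles (8 of 18):
  (v1,v0,v3) [+-+] → (0.233, 0, 0)–(0.233, 0.195511, 0)  len=0.1955
  (v1,v3,v2) [++-] → (0.233, 0.195511, 2.23583)–(0.233, 0, 2.49411)  len=0.3239
  (v3,v0,v4) [+--] → (0.233, 0.195511, 0)–(0.233, 0.863745, 0)  len=0.6682
  (v3,v4,v2) [+--] → (0.233, 0.863745, 0)–(0.233, 0.195511, 2.23583)  len=2.3336
  (v9,v0,v10) [--+] → (0.233, -0.195511, 0)–(0.233, -0.863745, 0)  len=0.6682
  (v9,v10,v2) [-+-] → (0.233, -0.863745, 0)–(0.233, -0.195511, 2.23583)  len=2.3336
  (v10,v0,v1) [+-+] → (0.233, -0.195511, 0)–(0.233, 0, 0)  len=0.1955
  (v10,v1,v2) [++-] → (0.233, 0, 2.49411)–(0.233, -0.195511, 2.23583)  len=0.3239

Chained into 1 loop(s):
  loop 1: 8 segments, perimeter = 7.0425
Total perimeter = 7.042

loops=1 perimeter=7.042


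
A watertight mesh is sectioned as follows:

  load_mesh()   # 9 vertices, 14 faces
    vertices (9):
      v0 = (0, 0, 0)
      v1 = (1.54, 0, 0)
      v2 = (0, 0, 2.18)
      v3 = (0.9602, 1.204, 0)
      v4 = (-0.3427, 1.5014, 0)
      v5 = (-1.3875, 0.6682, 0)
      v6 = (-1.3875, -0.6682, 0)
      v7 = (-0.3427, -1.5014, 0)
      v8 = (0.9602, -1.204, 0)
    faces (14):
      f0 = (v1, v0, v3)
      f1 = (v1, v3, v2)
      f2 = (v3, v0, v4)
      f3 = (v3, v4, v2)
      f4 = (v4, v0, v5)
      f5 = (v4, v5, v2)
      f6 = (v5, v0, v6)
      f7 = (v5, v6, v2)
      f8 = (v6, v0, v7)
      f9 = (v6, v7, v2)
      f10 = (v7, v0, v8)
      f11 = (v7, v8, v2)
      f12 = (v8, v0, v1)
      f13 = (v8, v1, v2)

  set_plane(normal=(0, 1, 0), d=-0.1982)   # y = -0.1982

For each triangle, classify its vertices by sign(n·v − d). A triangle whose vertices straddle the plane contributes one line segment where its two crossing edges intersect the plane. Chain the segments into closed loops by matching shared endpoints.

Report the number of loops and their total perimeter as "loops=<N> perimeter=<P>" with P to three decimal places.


Straddling triangles (8 of 14):
  (v5,v0,v6) [++-] → (-0.411557, -0.1982, 0)–(-1.3875, -0.1982, 0)  len=0.9759
  (v5,v6,v2) [+-+] → (-1.3875, -0.1982, 0)–(-0.411557, -0.1982, 1.53337)  len=1.8176
  (v6,v0,v7) [-+-] → (-0.411557, -0.1982, 0)–(-0.0452399, -0.1982, 0)  len=0.3663
  (v6,v7,v2) [--+] → (-0.0452399, -0.1982, 1.89222)–(-0.411557, -0.1982, 1.53337)  len=0.5128
  (v7,v0,v8) [-+-] → (-0.0452399, -0.1982, 0)–(0.158066, -0.1982, 0)  len=0.2033
  (v7,v8,v2) [--+] → (0.158066, -0.1982, 1.82113)–(-0.0452399, -0.1982, 1.89222)  len=0.2154
  (v8,v0,v1) [-++] → (0.158066, -0.1982, 0)–(1.44455, -0.1982, 0)  len=1.2865
  (v8,v1,v2) [-++] → (1.44455, -0.1982, 0)–(0.158066, -0.1982, 1.82113)  len=2.2297

Chained into 1 loop(s):
  loop 1: 8 segments, perimeter = 7.6075
Total perimeter = 7.608

loops=1 perimeter=7.608


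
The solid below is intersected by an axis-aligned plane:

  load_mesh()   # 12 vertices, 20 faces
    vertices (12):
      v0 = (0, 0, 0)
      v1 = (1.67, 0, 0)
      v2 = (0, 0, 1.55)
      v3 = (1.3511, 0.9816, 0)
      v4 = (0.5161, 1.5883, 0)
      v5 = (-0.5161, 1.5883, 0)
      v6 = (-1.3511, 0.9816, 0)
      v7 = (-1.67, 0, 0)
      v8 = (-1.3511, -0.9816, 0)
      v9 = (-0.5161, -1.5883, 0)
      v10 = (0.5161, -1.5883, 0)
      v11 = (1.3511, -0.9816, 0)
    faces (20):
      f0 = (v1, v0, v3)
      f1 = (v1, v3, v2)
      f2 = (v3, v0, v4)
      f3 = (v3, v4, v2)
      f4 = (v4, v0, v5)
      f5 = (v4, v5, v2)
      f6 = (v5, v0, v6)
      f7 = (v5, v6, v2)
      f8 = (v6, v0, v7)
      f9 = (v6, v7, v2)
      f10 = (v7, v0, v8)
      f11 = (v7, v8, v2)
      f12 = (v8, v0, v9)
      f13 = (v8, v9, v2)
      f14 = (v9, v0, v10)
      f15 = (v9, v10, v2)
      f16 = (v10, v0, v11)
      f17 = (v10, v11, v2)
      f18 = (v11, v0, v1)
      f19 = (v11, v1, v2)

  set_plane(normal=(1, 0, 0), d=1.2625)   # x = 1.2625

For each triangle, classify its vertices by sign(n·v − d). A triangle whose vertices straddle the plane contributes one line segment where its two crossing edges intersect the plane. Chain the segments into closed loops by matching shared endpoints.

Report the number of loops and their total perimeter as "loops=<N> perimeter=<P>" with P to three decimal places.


loops=1 perimeter=4.336

Straddling triangles (8 of 20):
  (v1,v0,v3) [+-+] → (1.2625, 0, 0)–(1.2625, 0.91723, 0)  len=0.9172
  (v1,v3,v2) [++-] → (1.2625, 0.91723, 0.101643)–(1.2625, 0, 0.378219)  len=0.9580
  (v3,v0,v4) [+--] → (1.2625, 0.91723, 0)–(1.2625, 1.04598, 0)  len=0.1287
  (v3,v4,v2) [+--] → (1.2625, 1.04598, 0)–(1.2625, 0.91723, 0.101643)  len=0.1640
  (v10,v0,v11) [--+] → (1.2625, -0.91723, 0)–(1.2625, -1.04598, 0)  len=0.1287
  (v10,v11,v2) [-+-] → (1.2625, -1.04598, 0)–(1.2625, -0.91723, 0.101643)  len=0.1640
  (v11,v0,v1) [+-+] → (1.2625, -0.91723, 0)–(1.2625, 0, 0)  len=0.9172
  (v11,v1,v2) [++-] → (1.2625, 0, 0.378219)–(1.2625, -0.91723, 0.101643)  len=0.9580

Chained into 1 loop(s):
  loop 1: 8 segments, perimeter = 4.3361
Total perimeter = 4.336


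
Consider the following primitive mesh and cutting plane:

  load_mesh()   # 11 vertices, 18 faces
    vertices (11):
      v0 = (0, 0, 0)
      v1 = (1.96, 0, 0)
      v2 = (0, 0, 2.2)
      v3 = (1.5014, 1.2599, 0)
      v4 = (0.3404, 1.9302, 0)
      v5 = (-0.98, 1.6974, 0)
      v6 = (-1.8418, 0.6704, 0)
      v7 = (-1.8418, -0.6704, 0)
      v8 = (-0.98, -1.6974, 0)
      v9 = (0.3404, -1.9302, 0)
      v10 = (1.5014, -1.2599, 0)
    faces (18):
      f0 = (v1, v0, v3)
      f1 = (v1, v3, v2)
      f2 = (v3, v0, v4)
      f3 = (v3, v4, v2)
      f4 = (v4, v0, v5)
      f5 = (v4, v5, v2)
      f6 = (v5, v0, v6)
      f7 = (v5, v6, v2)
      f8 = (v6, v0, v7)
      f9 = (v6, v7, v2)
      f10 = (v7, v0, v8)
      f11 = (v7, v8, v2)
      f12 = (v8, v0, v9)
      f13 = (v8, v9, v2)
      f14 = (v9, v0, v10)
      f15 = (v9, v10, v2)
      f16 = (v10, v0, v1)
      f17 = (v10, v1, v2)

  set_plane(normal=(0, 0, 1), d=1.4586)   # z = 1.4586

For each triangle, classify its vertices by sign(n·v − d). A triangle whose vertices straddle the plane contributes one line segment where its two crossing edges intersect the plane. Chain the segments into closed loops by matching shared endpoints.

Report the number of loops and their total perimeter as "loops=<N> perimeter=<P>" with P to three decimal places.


loops=1 perimeter=4.066

Straddling triangles (9 of 18):
  (v1,v3,v2) [--+] → (0.505972, 0.424586, 1.4586)–(0.66052, 0, 1.4586)  len=0.4518
  (v3,v4,v2) [--+] → (0.114715, 0.650477, 1.4586)–(0.505972, 0.424586, 1.4586)  len=0.4518
  (v4,v5,v2) [--+] → (-0.33026, 0.572024, 1.4586)–(0.114715, 0.650477, 1.4586)  len=0.4518
  (v5,v6,v2) [--+] → (-0.620687, 0.225925, 1.4586)–(-0.33026, 0.572024, 1.4586)  len=0.4518
  (v6,v7,v2) [--+] → (-0.620687, -0.225925, 1.4586)–(-0.620687, 0.225925, 1.4586)  len=0.4518
  (v7,v8,v2) [--+] → (-0.33026, -0.572024, 1.4586)–(-0.620687, -0.225925, 1.4586)  len=0.4518
  (v8,v9,v2) [--+] → (0.114715, -0.650477, 1.4586)–(-0.33026, -0.572024, 1.4586)  len=0.4518
  (v9,v10,v2) [--+] → (0.505972, -0.424586, 1.4586)–(0.114715, -0.650477, 1.4586)  len=0.4518
  (v10,v1,v2) [--+] → (0.66052, 0, 1.4586)–(0.505972, -0.424586, 1.4586)  len=0.4518

Chained into 1 loop(s):
  loop 1: 9 segments, perimeter = 4.0664
Total perimeter = 4.066


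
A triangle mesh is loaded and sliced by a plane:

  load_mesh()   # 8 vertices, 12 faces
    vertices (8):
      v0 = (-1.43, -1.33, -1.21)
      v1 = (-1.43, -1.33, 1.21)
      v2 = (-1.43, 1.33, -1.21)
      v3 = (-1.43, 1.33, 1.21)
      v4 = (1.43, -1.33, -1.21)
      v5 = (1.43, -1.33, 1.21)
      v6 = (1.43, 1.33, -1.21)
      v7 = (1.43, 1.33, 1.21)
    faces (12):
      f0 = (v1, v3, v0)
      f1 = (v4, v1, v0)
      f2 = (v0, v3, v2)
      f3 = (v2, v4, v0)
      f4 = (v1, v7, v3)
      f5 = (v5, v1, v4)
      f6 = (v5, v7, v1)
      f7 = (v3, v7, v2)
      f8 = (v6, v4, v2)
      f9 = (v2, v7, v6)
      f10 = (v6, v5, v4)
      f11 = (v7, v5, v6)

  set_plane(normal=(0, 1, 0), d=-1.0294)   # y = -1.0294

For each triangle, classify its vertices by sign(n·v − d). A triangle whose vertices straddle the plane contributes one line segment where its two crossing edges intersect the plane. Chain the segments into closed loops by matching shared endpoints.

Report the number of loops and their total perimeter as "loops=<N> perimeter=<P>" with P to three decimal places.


Straddling triangles (8 of 12):
  (v1,v3,v0) [-+-] → (-1.43, -1.0294, 1.21)–(-1.43, -1.0294, -0.936522)  len=2.1465
  (v0,v3,v2) [-++] → (-1.43, -1.0294, -0.936522)–(-1.43, -1.0294, -1.21)  len=0.2735
  (v2,v4,v0) [+--] → (1.1068, -1.0294, -1.21)–(-1.43, -1.0294, -1.21)  len=2.5368
  (v1,v7,v3) [-++] → (-1.1068, -1.0294, 1.21)–(-1.43, -1.0294, 1.21)  len=0.3232
  (v5,v7,v1) [-+-] → (1.43, -1.0294, 1.21)–(-1.1068, -1.0294, 1.21)  len=2.5368
  (v6,v4,v2) [+-+] → (1.43, -1.0294, -1.21)–(1.1068, -1.0294, -1.21)  len=0.3232
  (v6,v5,v4) [+--] → (1.43, -1.0294, 0.936522)–(1.43, -1.0294, -1.21)  len=2.1465
  (v7,v5,v6) [+-+] → (1.43, -1.0294, 1.21)–(1.43, -1.0294, 0.936522)  len=0.2735

Chained into 1 loop(s):
  loop 1: 8 segments, perimeter = 10.5600
Total perimeter = 10.560

loops=1 perimeter=10.560


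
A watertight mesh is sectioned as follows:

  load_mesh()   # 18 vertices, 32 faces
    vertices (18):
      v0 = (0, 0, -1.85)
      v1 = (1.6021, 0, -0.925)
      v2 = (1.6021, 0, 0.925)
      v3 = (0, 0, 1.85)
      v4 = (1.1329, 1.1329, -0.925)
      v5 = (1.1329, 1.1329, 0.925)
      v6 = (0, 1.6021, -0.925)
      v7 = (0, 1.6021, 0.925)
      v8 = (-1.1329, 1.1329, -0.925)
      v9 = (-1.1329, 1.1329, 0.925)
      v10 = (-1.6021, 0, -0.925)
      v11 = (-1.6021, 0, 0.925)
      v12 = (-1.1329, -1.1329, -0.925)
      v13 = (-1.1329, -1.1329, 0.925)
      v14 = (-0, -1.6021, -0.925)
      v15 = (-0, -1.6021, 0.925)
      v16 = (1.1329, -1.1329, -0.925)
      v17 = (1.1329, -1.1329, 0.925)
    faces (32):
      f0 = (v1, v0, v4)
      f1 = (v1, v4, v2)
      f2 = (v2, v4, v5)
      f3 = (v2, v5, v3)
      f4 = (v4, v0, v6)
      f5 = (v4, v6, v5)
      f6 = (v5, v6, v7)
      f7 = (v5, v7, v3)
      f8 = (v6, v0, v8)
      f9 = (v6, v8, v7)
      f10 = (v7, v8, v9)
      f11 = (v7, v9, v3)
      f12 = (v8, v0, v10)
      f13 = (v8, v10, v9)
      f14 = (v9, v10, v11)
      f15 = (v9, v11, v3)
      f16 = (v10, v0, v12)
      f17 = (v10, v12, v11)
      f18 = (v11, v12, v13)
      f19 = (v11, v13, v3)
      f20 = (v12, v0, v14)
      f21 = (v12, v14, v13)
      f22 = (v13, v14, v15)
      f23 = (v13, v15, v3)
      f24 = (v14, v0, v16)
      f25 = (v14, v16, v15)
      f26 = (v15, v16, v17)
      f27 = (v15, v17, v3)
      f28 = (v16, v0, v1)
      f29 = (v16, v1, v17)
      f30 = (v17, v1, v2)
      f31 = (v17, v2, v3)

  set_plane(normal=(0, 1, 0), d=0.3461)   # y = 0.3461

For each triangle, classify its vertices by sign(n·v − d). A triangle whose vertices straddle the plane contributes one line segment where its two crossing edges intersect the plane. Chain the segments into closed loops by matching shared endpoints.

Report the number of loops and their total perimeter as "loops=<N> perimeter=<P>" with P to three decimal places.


loops=1 perimeter=10.263

Straddling triangles (12 of 32):
  (v1,v0,v4) [--+] → (0.3461, 0.3461, -1.56741)–(1.45876, 0.3461, -0.925)  len=1.2848
  (v1,v4,v2) [-+-] → (1.45876, 0.3461, -0.925)–(1.45876, 0.3461, 0.359827)  len=1.2848
  (v2,v4,v5) [-++] → (1.45876, 0.3461, 0.359827)–(1.45876, 0.3461, 0.925)  len=0.5652
  (v2,v5,v3) [-+-] → (1.45876, 0.3461, 0.925)–(0.3461, 0.3461, 1.56741)  len=1.2848
  (v4,v0,v6) [+-+] → (0.3461, 0.3461, -1.56741)–(0, 0.3461, -1.65017)  len=0.3559
  (v5,v7,v3) [++-] → (0, 0.3461, 1.65017)–(0.3461, 0.3461, 1.56741)  len=0.3559
  (v6,v0,v8) [+-+] → (0, 0.3461, -1.65017)–(-0.3461, 0.3461, -1.56741)  len=0.3559
  (v7,v9,v3) [++-] → (-0.3461, 0.3461, 1.56741)–(0, 0.3461, 1.65017)  len=0.3559
  (v8,v0,v10) [+--] → (-0.3461, 0.3461, -1.56741)–(-1.45876, 0.3461, -0.925)  len=1.2848
  (v8,v10,v9) [+-+] → (-1.45876, 0.3461, -0.925)–(-1.45876, 0.3461, -0.359827)  len=0.5652
  (v9,v10,v11) [+--] → (-1.45876, 0.3461, -0.359827)–(-1.45876, 0.3461, 0.925)  len=1.2848
  (v9,v11,v3) [+--] → (-1.45876, 0.3461, 0.925)–(-0.3461, 0.3461, 1.56741)  len=1.2848

Chained into 1 loop(s):
  loop 1: 12 segments, perimeter = 10.2626
Total perimeter = 10.263


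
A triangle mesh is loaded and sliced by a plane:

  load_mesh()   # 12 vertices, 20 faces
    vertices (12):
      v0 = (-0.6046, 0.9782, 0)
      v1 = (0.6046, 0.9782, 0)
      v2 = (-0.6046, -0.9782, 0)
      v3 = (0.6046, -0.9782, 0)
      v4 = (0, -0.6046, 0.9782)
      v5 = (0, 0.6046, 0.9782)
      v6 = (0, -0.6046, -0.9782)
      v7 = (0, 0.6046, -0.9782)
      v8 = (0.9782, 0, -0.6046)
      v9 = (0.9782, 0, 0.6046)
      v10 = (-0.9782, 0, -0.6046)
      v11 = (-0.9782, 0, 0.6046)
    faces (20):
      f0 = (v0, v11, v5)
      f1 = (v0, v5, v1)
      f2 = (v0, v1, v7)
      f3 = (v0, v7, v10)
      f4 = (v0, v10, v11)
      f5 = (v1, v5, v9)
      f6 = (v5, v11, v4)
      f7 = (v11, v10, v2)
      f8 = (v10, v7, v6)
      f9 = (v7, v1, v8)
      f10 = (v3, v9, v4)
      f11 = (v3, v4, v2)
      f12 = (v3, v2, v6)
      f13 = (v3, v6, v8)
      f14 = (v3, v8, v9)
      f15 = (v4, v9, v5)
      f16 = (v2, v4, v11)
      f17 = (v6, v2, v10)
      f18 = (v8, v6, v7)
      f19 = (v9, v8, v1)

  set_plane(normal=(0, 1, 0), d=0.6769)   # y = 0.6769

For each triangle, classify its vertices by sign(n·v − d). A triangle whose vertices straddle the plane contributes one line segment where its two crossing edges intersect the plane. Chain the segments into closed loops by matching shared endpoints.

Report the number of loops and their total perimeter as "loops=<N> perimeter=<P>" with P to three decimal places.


loops=1 perimeter=4.622

Straddling triangles (8 of 20):
  (v0,v11,v5) [+--] → (-0.719674, 0.6769, 0.186226)–(-0.117004, 0.6769, 0.788896)  len=0.8523
  (v0,v5,v1) [+-+] → (-0.117004, 0.6769, 0.788896)–(0.117004, 0.6769, 0.788896)  len=0.2340
  (v0,v1,v7) [++-] → (0.117004, 0.6769, -0.788896)–(-0.117004, 0.6769, -0.788896)  len=0.2340
  (v0,v7,v10) [+--] → (-0.117004, 0.6769, -0.788896)–(-0.719674, 0.6769, -0.186226)  len=0.8523
  (v0,v10,v11) [+--] → (-0.719674, 0.6769, -0.186226)–(-0.719674, 0.6769, 0.186226)  len=0.3725
  (v1,v5,v9) [+--] → (0.117004, 0.6769, 0.788896)–(0.719674, 0.6769, 0.186226)  len=0.8523
  (v7,v1,v8) [-+-] → (0.117004, 0.6769, -0.788896)–(0.719674, 0.6769, -0.186226)  len=0.8523
  (v9,v8,v1) [--+] → (0.719674, 0.6769, -0.186226)–(0.719674, 0.6769, 0.186226)  len=0.3725

Chained into 1 loop(s):
  loop 1: 8 segments, perimeter = 4.6221
Total perimeter = 4.622


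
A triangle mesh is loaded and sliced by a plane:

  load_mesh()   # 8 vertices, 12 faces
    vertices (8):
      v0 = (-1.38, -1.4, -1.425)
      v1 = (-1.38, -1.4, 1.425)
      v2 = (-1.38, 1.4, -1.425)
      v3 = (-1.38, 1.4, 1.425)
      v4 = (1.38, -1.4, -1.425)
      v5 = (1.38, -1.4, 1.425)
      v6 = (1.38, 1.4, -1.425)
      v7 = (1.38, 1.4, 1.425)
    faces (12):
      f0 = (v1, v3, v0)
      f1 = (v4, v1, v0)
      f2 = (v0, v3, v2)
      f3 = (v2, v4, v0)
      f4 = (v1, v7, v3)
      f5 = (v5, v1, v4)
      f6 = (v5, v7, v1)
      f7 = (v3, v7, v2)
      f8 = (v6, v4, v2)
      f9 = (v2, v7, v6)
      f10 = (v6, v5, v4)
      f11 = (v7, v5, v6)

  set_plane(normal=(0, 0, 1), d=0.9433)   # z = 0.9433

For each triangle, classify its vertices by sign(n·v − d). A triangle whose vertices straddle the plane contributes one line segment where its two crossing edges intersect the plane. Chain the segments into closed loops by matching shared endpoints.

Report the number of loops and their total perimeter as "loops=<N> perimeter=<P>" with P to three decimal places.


Straddling triangles (8 of 12):
  (v1,v3,v0) [++-] → (-1.38, 0.926751, 0.9433)–(-1.38, -1.4, 0.9433)  len=2.3268
  (v4,v1,v0) [-+-] → (-0.913512, -1.4, 0.9433)–(-1.38, -1.4, 0.9433)  len=0.4665
  (v0,v3,v2) [-+-] → (-1.38, 0.926751, 0.9433)–(-1.38, 1.4, 0.9433)  len=0.4732
  (v5,v1,v4) [++-] → (-0.913512, -1.4, 0.9433)–(1.38, -1.4, 0.9433)  len=2.2935
  (v3,v7,v2) [++-] → (0.913512, 1.4, 0.9433)–(-1.38, 1.4, 0.9433)  len=2.2935
  (v2,v7,v6) [-+-] → (0.913512, 1.4, 0.9433)–(1.38, 1.4, 0.9433)  len=0.4665
  (v6,v5,v4) [-+-] → (1.38, -0.926751, 0.9433)–(1.38, -1.4, 0.9433)  len=0.4732
  (v7,v5,v6) [++-] → (1.38, -0.926751, 0.9433)–(1.38, 1.4, 0.9433)  len=2.3268

Chained into 1 loop(s):
  loop 1: 8 segments, perimeter = 11.1200
Total perimeter = 11.120

loops=1 perimeter=11.120


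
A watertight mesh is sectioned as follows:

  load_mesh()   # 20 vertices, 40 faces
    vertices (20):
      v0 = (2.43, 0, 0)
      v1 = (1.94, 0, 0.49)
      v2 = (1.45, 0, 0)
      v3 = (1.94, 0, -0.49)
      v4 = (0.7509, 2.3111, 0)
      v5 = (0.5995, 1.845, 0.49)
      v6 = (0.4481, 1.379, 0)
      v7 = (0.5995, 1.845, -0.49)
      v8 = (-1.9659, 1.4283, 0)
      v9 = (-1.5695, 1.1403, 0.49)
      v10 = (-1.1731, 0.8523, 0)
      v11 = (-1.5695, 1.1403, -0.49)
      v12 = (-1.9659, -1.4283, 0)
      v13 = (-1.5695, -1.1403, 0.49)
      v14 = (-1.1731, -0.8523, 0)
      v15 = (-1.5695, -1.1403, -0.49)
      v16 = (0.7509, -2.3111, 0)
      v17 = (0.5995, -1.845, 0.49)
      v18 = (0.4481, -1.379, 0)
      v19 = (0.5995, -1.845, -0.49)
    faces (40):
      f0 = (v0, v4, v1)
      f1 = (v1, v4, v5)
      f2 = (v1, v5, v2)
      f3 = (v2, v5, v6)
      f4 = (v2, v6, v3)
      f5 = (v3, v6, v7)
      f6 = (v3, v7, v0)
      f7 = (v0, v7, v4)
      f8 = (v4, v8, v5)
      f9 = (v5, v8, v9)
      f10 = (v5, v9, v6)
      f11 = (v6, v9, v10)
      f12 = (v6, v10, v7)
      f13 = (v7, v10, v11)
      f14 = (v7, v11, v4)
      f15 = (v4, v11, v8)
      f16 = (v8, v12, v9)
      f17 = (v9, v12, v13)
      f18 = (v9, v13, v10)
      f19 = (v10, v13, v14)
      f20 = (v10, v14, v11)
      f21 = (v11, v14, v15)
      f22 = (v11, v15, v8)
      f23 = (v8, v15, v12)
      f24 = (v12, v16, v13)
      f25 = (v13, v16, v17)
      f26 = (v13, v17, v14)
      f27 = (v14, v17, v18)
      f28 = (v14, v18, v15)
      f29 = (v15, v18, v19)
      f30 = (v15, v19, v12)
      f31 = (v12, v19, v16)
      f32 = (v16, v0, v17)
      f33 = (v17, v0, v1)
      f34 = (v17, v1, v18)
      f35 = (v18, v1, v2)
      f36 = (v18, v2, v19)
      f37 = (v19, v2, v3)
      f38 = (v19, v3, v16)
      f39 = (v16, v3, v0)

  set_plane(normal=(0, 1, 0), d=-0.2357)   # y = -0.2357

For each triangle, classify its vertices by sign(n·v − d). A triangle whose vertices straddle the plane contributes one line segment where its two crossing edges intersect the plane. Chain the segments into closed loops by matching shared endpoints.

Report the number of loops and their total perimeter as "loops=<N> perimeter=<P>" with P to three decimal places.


Straddling triangles (16 of 40):
  (v8,v12,v9) [+-+] → (-1.9659, -0.2357, 0)–(-1.78185, -0.2357, 0.227507)  len=0.2926
  (v9,v12,v13) [+--] → (-1.78185, -0.2357, 0.227507)–(-1.5695, -0.2357, 0.49)  len=0.3376
  (v9,v13,v10) [+-+] → (-1.5695, -0.2357, 0.49)–(-1.38954, -0.2357, 0.26755)  len=0.2861
  (v10,v13,v14) [+--] → (-1.38954, -0.2357, 0.26755)–(-1.1731, -0.2357, 0)  len=0.3441
  (v10,v14,v11) [+-+] → (-1.1731, -0.2357, 0)–(-1.29576, -0.2357, -0.151628)  len=0.1950
  (v11,v14,v15) [+--] → (-1.29576, -0.2357, -0.151628)–(-1.5695, -0.2357, -0.49)  len=0.4352
  (v11,v15,v8) [+-+] → (-1.5695, -0.2357, -0.49)–(-1.7091, -0.2357, -0.317434)  len=0.2220
  (v8,v15,v12) [+--] → (-1.7091, -0.2357, -0.317434)–(-1.9659, -0.2357, 0)  len=0.4083
  (v16,v0,v17) [-+-] → (2.25876, -0.2357, 0)–(2.19615, -0.2357, 0.0625978)  len=0.0885
  (v17,v0,v1) [-++] → (2.19615, -0.2357, 0.0625978)–(1.76875, -0.2357, 0.49)  len=0.6044
  (v17,v1,v18) [-+-] → (1.76875, -0.2357, 0.49)–(1.685, -0.2357, 0.406249)  len=0.1184
  (v18,v1,v2) [-++] → (1.685, -0.2357, 0.406249)–(1.27875, -0.2357, 0)  len=0.5745
  (v18,v2,v19) [-+-] → (1.27875, -0.2357, 0)–(1.34135, -0.2357, -0.0625978)  len=0.0885
  (v19,v2,v3) [-++] → (1.34135, -0.2357, -0.0625978)–(1.76875, -0.2357, -0.49)  len=0.6044
  (v19,v3,v16) [-+-] → (1.76875, -0.2357, -0.49)–(1.81873, -0.2357, -0.440027)  len=0.0707
  (v16,v3,v0) [-++] → (1.81873, -0.2357, -0.440027)–(2.25876, -0.2357, 0)  len=0.6223

Chained into 2 loop(s):
  loop 1: 8 segments, perimeter = 2.5211
  loop 2: 8 segments, perimeter = 2.7719
Total perimeter = 5.293

loops=2 perimeter=5.293


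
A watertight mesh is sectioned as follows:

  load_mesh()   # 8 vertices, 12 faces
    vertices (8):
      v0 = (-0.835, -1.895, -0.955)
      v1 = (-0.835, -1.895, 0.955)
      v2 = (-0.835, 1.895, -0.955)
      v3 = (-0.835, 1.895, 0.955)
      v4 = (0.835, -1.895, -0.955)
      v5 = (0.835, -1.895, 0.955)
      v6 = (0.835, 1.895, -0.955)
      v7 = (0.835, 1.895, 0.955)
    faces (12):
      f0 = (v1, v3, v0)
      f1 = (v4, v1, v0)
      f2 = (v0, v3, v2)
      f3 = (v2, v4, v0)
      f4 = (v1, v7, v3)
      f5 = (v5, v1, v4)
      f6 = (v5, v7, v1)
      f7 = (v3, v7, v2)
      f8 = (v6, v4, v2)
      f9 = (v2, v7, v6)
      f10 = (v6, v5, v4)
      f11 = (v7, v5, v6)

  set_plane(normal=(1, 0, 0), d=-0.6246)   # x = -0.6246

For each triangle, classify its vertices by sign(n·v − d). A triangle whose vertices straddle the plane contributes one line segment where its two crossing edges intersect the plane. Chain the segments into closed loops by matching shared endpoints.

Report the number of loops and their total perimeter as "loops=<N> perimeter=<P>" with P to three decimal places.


Straddling triangles (8 of 12):
  (v4,v1,v0) [+--] → (-0.6246, -1.895, 0.714363)–(-0.6246, -1.895, -0.955)  len=1.6694
  (v2,v4,v0) [-+-] → (-0.6246, 1.41751, -0.955)–(-0.6246, -1.895, -0.955)  len=3.3125
  (v1,v7,v3) [-+-] → (-0.6246, -1.41751, 0.955)–(-0.6246, 1.895, 0.955)  len=3.3125
  (v5,v1,v4) [+-+] → (-0.6246, -1.895, 0.955)–(-0.6246, -1.895, 0.714363)  len=0.2406
  (v5,v7,v1) [++-] → (-0.6246, -1.41751, 0.955)–(-0.6246, -1.895, 0.955)  len=0.4775
  (v3,v7,v2) [-+-] → (-0.6246, 1.895, 0.955)–(-0.6246, 1.895, -0.714363)  len=1.6694
  (v6,v4,v2) [++-] → (-0.6246, 1.41751, -0.955)–(-0.6246, 1.895, -0.955)  len=0.4775
  (v2,v7,v6) [-++] → (-0.6246, 1.895, -0.714363)–(-0.6246, 1.895, -0.955)  len=0.2406

Chained into 1 loop(s):
  loop 1: 8 segments, perimeter = 11.4000
Total perimeter = 11.400

loops=1 perimeter=11.400


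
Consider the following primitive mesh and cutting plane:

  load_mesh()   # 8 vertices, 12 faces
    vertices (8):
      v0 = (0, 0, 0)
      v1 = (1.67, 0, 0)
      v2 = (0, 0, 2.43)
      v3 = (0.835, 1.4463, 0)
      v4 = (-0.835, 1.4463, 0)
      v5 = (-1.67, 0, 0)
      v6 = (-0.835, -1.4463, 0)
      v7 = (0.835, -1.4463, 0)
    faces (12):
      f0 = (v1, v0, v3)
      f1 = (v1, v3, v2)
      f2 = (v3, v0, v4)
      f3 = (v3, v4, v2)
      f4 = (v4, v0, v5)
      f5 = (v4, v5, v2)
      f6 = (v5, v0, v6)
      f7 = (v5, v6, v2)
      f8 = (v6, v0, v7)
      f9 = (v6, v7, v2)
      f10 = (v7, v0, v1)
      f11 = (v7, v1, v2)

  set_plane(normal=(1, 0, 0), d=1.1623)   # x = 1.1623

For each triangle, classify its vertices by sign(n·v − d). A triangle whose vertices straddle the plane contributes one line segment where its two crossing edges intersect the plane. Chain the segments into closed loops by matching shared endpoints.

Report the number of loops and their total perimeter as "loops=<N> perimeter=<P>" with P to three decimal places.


Straddling triangles (4 of 12):
  (v1,v0,v3) [+--] → (1.1623, 0, 0)–(1.1623, 0.879385, 0)  len=0.8794
  (v1,v3,v2) [+--] → (1.1623, 0.879385, 0)–(1.1623, 0, 0.738749)  len=1.1485
  (v7,v0,v1) [--+] → (1.1623, 0, 0)–(1.1623, -0.879385, 0)  len=0.8794
  (v7,v1,v2) [-+-] → (1.1623, -0.879385, 0)–(1.1623, 0, 0.738749)  len=1.1485

Chained into 1 loop(s):
  loop 1: 4 segments, perimeter = 4.0558
Total perimeter = 4.056

loops=1 perimeter=4.056


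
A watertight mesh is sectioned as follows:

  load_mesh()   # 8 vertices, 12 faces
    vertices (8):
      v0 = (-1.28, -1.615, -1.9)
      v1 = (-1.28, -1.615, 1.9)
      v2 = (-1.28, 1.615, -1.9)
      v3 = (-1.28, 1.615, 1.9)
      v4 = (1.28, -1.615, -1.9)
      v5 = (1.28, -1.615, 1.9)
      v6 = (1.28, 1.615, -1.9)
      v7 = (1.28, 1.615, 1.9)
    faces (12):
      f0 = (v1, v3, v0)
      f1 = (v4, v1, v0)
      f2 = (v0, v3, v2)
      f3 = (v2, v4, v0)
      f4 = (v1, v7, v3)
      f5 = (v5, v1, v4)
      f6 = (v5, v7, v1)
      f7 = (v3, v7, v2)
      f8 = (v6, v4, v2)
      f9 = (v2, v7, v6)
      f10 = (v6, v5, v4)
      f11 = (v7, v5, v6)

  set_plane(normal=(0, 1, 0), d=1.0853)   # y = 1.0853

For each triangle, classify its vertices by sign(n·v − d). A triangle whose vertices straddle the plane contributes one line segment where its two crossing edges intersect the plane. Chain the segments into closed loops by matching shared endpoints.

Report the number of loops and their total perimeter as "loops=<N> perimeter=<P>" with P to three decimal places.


Straddling triangles (8 of 12):
  (v1,v3,v0) [-+-] → (-1.28, 1.0853, 1.9)–(-1.28, 1.0853, 1.27682)  len=0.6232
  (v0,v3,v2) [-++] → (-1.28, 1.0853, 1.27682)–(-1.28, 1.0853, -1.9)  len=3.1768
  (v2,v4,v0) [+--] → (-0.860176, 1.0853, -1.9)–(-1.28, 1.0853, -1.9)  len=0.4198
  (v1,v7,v3) [-++] → (0.860176, 1.0853, 1.9)–(-1.28, 1.0853, 1.9)  len=2.1402
  (v5,v7,v1) [-+-] → (1.28, 1.0853, 1.9)–(0.860176, 1.0853, 1.9)  len=0.4198
  (v6,v4,v2) [+-+] → (1.28, 1.0853, -1.9)–(-0.860176, 1.0853, -1.9)  len=2.1402
  (v6,v5,v4) [+--] → (1.28, 1.0853, -1.27682)–(1.28, 1.0853, -1.9)  len=0.6232
  (v7,v5,v6) [+-+] → (1.28, 1.0853, 1.9)–(1.28, 1.0853, -1.27682)  len=3.1768

Chained into 1 loop(s):
  loop 1: 8 segments, perimeter = 12.7200
Total perimeter = 12.720

loops=1 perimeter=12.720


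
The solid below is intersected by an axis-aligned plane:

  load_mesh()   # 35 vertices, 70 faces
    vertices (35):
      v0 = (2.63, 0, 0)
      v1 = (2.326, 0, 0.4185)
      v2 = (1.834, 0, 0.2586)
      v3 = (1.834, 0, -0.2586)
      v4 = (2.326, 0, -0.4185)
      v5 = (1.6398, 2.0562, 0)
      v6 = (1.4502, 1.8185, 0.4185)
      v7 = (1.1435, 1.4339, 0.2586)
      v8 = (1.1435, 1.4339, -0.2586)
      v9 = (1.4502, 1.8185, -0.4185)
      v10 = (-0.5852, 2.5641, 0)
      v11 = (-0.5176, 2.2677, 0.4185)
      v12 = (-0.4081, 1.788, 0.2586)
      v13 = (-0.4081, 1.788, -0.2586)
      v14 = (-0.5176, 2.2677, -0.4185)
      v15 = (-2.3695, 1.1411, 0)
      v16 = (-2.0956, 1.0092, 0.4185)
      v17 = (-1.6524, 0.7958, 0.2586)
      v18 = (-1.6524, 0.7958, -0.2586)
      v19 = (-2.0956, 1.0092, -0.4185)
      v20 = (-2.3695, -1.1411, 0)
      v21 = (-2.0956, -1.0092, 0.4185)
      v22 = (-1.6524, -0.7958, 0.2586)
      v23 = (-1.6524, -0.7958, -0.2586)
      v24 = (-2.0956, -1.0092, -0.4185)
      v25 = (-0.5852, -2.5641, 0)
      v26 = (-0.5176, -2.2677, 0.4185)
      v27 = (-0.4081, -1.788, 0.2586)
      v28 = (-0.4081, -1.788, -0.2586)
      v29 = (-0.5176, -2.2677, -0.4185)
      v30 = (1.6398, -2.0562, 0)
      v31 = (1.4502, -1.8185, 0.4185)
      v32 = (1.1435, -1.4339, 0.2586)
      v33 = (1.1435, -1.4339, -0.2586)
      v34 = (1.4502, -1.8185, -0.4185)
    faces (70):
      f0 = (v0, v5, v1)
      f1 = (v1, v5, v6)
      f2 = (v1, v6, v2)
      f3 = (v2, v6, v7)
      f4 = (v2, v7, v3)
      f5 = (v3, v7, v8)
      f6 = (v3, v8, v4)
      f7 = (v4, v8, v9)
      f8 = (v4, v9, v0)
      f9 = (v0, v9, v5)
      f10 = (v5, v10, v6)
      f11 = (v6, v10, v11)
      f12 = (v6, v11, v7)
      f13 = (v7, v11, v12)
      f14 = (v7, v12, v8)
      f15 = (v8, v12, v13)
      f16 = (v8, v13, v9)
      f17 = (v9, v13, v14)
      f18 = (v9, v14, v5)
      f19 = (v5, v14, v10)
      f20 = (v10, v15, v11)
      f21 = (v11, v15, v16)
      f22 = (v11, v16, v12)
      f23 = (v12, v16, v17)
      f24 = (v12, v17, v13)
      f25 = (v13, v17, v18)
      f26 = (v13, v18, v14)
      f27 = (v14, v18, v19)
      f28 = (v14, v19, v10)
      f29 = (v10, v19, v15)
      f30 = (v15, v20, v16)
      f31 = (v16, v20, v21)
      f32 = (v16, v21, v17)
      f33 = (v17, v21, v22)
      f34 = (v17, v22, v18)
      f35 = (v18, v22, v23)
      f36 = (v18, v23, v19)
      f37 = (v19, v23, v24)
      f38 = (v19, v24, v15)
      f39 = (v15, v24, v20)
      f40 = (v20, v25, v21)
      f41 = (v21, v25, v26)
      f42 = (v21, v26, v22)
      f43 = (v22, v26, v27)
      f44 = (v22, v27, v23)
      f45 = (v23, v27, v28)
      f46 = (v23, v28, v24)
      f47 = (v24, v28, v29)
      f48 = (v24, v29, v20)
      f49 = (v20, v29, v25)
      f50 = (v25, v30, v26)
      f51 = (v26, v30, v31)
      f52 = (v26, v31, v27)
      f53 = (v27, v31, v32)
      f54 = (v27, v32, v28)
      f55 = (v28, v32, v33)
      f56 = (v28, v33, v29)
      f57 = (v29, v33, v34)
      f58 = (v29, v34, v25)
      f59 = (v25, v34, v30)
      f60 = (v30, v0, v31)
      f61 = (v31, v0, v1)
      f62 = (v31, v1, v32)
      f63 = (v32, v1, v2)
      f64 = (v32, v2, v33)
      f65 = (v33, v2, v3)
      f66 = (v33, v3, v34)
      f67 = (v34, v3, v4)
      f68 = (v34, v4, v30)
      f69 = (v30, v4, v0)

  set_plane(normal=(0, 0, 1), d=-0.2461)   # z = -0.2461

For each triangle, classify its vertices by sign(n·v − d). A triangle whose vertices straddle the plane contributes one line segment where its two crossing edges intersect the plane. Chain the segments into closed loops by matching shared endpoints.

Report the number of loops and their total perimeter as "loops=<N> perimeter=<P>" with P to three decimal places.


loops=2 perimeter=26.030

Straddling triangles (28 of 70):
  (v2,v7,v3) [++-] → (1.81731, 0.0346554, -0.2461)–(1.834, 0, -0.2461)  len=0.0385
  (v3,v7,v8) [-+-] → (1.81731, 0.0346554, -0.2461)–(1.1435, 1.4339, -0.2461)  len=1.5530
  (v4,v9,v0) [--+] → (1.93622, 1.06937, -0.2461)–(2.45123, 0, -0.2461)  len=1.1869
  (v0,v9,v5) [+-+] → (1.93622, 1.06937, -0.2461)–(1.52831, 1.91642, -0.2461)  len=0.9401
  (v7,v12,v8) [++-] → (1.106, 1.44246, -0.2461)–(1.1435, 1.4339, -0.2461)  len=0.0385
  (v8,v12,v13) [-+-] → (1.106, 1.44246, -0.2461)–(-0.4081, 1.788, -0.2461)  len=1.5530
  (v9,v14,v5) [--+] → (0.371135, 2.18057, -0.2461)–(1.52831, 1.91642, -0.2461)  len=1.1869
  (v5,v14,v10) [+-+] → (0.371135, 2.18057, -0.2461)–(-0.545448, 2.3898, -0.2461)  len=0.9402
  (v12,v17,v13) [++-] → (-0.438173, 1.76402, -0.2461)–(-0.4081, 1.788, -0.2461)  len=0.0385
  (v13,v17,v18) [-+-] → (-0.438173, 1.76402, -0.2461)–(-1.6524, 0.7958, -0.2461)  len=1.5530
  (v14,v19,v10) [--+] → (-1.47339, 1.64974, -0.2461)–(-0.545448, 2.3898, -0.2461)  len=1.1869
  (v10,v19,v15) [+-+] → (-1.47339, 1.64974, -0.2461)–(-2.20843, 1.06354, -0.2461)  len=0.9402
  (v17,v22,v18) [++-] → (-1.6524, 0.757333, -0.2461)–(-1.6524, 0.7958, -0.2461)  len=0.0385
  (v18,v22,v23) [-+-] → (-1.6524, 0.757333, -0.2461)–(-1.6524, -0.7958, -0.2461)  len=1.5531
  (v19,v24,v15) [--+] → (-2.20843, -0.123389, -0.2461)–(-2.20843, 1.06354, -0.2461)  len=1.1869
  (v15,v24,v20) [+-+] → (-2.20843, -0.123389, -0.2461)–(-2.20843, -1.06354, -0.2461)  len=0.9401
  (v22,v27,v23) [++-] → (-1.62233, -0.81978, -0.2461)–(-1.6524, -0.7958, -0.2461)  len=0.0385
  (v23,v27,v28) [-+-] → (-1.62233, -0.81978, -0.2461)–(-0.4081, -1.788, -0.2461)  len=1.5530
  (v24,v29,v20) [--+] → (-1.28049, -1.8036, -0.2461)–(-2.20843, -1.06354, -0.2461)  len=1.1869
  (v20,v29,v25) [+-+] → (-1.28049, -1.8036, -0.2461)–(-0.545448, -2.3898, -0.2461)  len=0.9402
  (v27,v32,v28) [++-] → (-0.3706, -1.77944, -0.2461)–(-0.4081, -1.788, -0.2461)  len=0.0385
  (v28,v32,v33) [-+-] → (-0.3706, -1.77944, -0.2461)–(1.1435, -1.4339, -0.2461)  len=1.5530
  (v29,v34,v25) [--+] → (0.611722, -2.12565, -0.2461)–(-0.545448, -2.3898, -0.2461)  len=1.1869
  (v25,v34,v30) [+-+] → (0.611722, -2.12565, -0.2461)–(1.52831, -1.91642, -0.2461)  len=0.9402
  (v32,v2,v33) [++-] → (1.16019, -1.39924, -0.2461)–(1.1435, -1.4339, -0.2461)  len=0.0385
  (v33,v2,v3) [-+-] → (1.16019, -1.39924, -0.2461)–(1.834, 0, -0.2461)  len=1.5530
  (v34,v4,v30) [--+] → (2.04332, -0.847046, -0.2461)–(1.52831, -1.91642, -0.2461)  len=1.1869
  (v30,v4,v0) [+-+] → (2.04332, -0.847046, -0.2461)–(2.45123, 0, -0.2461)  len=0.9401

Chained into 2 loop(s):
  loop 1: 14 segments, perimeter = 11.1405
  loop 2: 14 segments, perimeter = 14.8896
Total perimeter = 26.030


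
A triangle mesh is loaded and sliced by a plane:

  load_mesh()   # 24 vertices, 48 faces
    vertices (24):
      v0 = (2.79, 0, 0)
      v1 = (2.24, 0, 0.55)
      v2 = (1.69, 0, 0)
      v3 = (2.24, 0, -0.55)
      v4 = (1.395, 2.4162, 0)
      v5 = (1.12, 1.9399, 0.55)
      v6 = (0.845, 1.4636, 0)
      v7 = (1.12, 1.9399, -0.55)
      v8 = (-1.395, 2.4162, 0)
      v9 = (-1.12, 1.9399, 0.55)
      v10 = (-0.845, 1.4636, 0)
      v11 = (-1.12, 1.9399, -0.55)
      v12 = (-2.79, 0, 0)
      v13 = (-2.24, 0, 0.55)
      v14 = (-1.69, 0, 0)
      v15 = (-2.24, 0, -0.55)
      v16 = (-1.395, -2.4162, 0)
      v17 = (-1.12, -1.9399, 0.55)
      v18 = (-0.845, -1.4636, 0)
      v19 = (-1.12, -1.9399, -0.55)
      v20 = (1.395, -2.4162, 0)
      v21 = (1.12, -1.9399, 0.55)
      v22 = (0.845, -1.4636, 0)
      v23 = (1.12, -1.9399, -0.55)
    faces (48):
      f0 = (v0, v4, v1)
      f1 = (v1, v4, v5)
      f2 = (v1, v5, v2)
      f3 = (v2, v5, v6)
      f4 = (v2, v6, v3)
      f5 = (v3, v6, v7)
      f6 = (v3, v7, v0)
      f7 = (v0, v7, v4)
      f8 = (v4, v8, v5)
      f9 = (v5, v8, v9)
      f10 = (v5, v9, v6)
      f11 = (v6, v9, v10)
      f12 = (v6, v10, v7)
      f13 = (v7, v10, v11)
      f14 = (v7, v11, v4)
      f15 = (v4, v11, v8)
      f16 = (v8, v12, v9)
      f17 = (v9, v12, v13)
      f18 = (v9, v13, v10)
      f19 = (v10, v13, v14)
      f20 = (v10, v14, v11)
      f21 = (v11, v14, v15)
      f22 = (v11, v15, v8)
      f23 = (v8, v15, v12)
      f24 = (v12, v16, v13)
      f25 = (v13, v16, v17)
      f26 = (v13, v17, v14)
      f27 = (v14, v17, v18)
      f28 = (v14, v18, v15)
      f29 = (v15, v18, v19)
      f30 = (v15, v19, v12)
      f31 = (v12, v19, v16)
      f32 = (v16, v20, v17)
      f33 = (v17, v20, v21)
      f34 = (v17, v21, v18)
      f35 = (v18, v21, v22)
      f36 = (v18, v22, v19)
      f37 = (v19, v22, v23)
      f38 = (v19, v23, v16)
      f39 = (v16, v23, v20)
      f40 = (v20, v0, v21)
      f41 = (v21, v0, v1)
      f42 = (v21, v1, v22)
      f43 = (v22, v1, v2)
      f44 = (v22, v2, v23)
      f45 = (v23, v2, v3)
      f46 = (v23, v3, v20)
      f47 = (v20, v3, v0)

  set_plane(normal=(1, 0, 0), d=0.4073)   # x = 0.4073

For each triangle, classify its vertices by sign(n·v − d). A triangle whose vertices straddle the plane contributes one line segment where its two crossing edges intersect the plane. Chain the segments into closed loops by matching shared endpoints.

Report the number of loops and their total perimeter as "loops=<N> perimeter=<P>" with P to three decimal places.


Straddling triangles (16 of 48):
  (v4,v8,v5) [+-+] → (0.4073, 2.4162, 0)–(0.4073, 2.07487, 0.394141)  len=0.5214
  (v5,v8,v9) [+--] → (0.4073, 2.07487, 0.394141)–(0.4073, 1.9399, 0.55)  len=0.2062
  (v5,v9,v6) [+-+] → (0.4073, 1.9399, 0.55)–(0.4073, 1.56969, 0.122511)  len=0.5655
  (v6,v9,v10) [+--] → (0.4073, 1.56969, 0.122511)–(0.4073, 1.4636, 0)  len=0.1621
  (v6,v10,v7) [+-+] → (0.4073, 1.4636, 0)–(0.4073, 1.76715, -0.350517)  len=0.4637
  (v7,v10,v11) [+--] → (0.4073, 1.76715, -0.350517)–(0.4073, 1.9399, -0.55)  len=0.2639
  (v7,v11,v4) [+-+] → (0.4073, 1.9399, -0.55)–(0.4073, 2.22915, -0.215998)  len=0.4418
  (v4,v11,v8) [+--] → (0.4073, 2.22915, -0.215998)–(0.4073, 2.4162, 0)  len=0.2857
  (v16,v20,v17) [-+-] → (0.4073, -2.4162, 0)–(0.4073, -2.22915, 0.215998)  len=0.2857
  (v17,v20,v21) [-++] → (0.4073, -2.22915, 0.215998)–(0.4073, -1.9399, 0.55)  len=0.4418
  (v17,v21,v18) [-+-] → (0.4073, -1.9399, 0.55)–(0.4073, -1.76715, 0.350517)  len=0.2639
  (v18,v21,v22) [-++] → (0.4073, -1.76715, 0.350517)–(0.4073, -1.4636, 0)  len=0.4637
  (v18,v22,v19) [-+-] → (0.4073, -1.4636, 0)–(0.4073, -1.56969, -0.122511)  len=0.1621
  (v19,v22,v23) [-++] → (0.4073, -1.56969, -0.122511)–(0.4073, -1.9399, -0.55)  len=0.5655
  (v19,v23,v16) [-+-] → (0.4073, -1.9399, -0.55)–(0.4073, -2.07487, -0.394141)  len=0.2062
  (v16,v23,v20) [-++] → (0.4073, -2.07487, -0.394141)–(0.4073, -2.4162, 0)  len=0.5214

Chained into 2 loop(s):
  loop 1: 8 segments, perimeter = 2.9103
  loop 2: 8 segments, perimeter = 2.9103
Total perimeter = 5.821

loops=2 perimeter=5.821


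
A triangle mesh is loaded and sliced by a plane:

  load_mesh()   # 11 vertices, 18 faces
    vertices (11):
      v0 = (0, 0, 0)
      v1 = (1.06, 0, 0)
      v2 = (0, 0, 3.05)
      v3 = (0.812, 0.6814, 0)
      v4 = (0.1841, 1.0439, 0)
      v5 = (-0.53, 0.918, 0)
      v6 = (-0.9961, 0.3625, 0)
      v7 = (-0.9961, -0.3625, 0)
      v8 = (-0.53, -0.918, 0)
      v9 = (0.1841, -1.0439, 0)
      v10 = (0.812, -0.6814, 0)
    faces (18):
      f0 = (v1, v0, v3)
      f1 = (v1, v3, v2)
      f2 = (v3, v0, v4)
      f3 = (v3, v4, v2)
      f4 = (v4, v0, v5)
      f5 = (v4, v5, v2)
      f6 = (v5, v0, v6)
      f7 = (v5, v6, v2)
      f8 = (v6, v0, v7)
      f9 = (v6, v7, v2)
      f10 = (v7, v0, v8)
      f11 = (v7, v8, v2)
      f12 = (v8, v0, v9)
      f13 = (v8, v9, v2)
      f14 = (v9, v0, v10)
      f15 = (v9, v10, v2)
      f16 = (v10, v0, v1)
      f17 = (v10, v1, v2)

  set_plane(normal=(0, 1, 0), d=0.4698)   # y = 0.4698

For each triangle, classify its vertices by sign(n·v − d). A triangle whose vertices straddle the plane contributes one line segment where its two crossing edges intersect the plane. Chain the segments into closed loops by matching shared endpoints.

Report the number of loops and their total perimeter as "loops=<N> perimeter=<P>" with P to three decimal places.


Straddling triangles (8 of 18):
  (v1,v0,v3) [--+] → (0.559844, 0.4698, 0)–(0.889013, 0.4698, 0)  len=0.3292
  (v1,v3,v2) [-+-] → (0.889013, 0.4698, 0)–(0.559844, 0.4698, 0.947138)  len=1.0027
  (v3,v0,v4) [+-+] → (0.559844, 0.4698, 0)–(0.0828529, 0.4698, 0)  len=0.4770
  (v3,v4,v2) [++-] → (0.0828529, 0.4698, 1.67737)–(0.559844, 0.4698, 0.947138)  len=0.8722
  (v4,v0,v5) [+-+] → (0.0828529, 0.4698, 0)–(-0.271235, 0.4698, 0)  len=0.3541
  (v4,v5,v2) [++-] → (-0.271235, 0.4698, 1.48912)–(0.0828529, 0.4698, 1.67737)  len=0.4010
  (v5,v0,v6) [+--] → (-0.271235, 0.4698, 0)–(-0.906068, 0.4698, 0)  len=0.6348
  (v5,v6,v2) [+--] → (-0.906068, 0.4698, 0)–(-0.271235, 0.4698, 1.48912)  len=1.6188

Chained into 1 loop(s):
  loop 1: 8 segments, perimeter = 5.6898
Total perimeter = 5.690

loops=1 perimeter=5.690


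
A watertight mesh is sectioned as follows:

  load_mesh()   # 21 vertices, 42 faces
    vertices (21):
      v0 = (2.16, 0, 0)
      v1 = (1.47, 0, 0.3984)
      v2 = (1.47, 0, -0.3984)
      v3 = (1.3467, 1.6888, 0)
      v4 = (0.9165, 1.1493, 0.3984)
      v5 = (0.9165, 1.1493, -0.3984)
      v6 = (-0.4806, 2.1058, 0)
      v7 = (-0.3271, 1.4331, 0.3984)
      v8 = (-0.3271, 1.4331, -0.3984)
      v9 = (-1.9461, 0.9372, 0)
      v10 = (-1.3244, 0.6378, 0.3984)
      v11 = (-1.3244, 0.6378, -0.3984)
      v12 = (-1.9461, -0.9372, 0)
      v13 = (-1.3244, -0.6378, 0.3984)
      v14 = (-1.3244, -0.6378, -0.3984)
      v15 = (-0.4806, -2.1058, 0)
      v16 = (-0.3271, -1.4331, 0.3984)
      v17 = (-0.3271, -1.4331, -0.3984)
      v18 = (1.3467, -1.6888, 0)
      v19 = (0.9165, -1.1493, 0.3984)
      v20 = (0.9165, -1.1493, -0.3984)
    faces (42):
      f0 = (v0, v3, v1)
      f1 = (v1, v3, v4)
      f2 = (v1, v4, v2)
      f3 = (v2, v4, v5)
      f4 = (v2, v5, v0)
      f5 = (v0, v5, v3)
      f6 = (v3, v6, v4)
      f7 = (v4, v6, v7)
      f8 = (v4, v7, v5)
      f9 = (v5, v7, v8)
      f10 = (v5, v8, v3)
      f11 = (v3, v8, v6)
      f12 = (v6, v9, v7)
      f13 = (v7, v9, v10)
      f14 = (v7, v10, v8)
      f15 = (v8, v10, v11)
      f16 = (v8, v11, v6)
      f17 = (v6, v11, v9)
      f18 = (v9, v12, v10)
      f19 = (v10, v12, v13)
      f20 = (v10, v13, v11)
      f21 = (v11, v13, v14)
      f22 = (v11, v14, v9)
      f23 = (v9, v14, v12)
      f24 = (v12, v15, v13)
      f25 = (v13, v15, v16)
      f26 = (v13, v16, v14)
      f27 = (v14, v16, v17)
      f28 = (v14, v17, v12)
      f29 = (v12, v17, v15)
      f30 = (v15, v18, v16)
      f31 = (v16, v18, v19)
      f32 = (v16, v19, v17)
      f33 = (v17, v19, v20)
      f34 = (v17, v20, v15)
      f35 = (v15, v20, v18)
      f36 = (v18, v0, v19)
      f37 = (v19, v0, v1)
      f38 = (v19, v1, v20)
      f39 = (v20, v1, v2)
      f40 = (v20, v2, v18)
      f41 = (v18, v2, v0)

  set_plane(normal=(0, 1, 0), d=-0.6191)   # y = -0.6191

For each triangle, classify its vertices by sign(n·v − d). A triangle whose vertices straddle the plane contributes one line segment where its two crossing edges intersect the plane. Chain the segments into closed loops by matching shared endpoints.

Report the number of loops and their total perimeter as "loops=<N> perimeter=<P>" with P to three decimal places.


Straddling triangles (12 of 42):
  (v9,v12,v10) [+-+] → (-1.9461, -0.6191, 0)–(-1.82054, -0.6191, 0.0804642)  len=0.1491
  (v10,v12,v13) [+--] → (-1.82054, -0.6191, 0.0804642)–(-1.3244, -0.6191, 0.3984)  len=0.5893
  (v10,v13,v11) [+-+] → (-1.3244, -0.6191, 0.3984)–(-1.3244, -0.6191, 0.386719)  len=0.0117
  (v11,v13,v14) [+--] → (-1.3244, -0.6191, 0.386719)–(-1.3244, -0.6191, -0.3984)  len=0.7851
  (v11,v14,v9) [+-+] → (-1.3244, -0.6191, -0.3984)–(-1.33178, -0.6191, -0.39367)  len=0.0088
  (v9,v14,v12) [+--] → (-1.33178, -0.6191, -0.39367)–(-1.9461, -0.6191, 0)  len=0.7296
  (v18,v0,v19) [-+-] → (1.86185, -0.6191, 0)–(1.49016, -0.6191, 0.214608)  len=0.4292
  (v19,v0,v1) [-++] → (1.49016, -0.6191, 0.214608)–(1.17184, -0.6191, 0.3984)  len=0.3676
  (v19,v1,v20) [-+-] → (1.17184, -0.6191, 0.3984)–(1.17184, -0.6191, -0.0308168)  len=0.4292
  (v20,v1,v2) [-++] → (1.17184, -0.6191, -0.0308168)–(1.17184, -0.6191, -0.3984)  len=0.3676
  (v20,v2,v18) [-+-] → (1.17184, -0.6191, -0.3984)–(1.4248, -0.6191, -0.25235)  len=0.2921
  (v18,v2,v0) [-++] → (1.4248, -0.6191, -0.25235)–(1.86185, -0.6191, 0)  len=0.5047

Chained into 2 loop(s):
  loop 1: 6 segments, perimeter = 2.2736
  loop 2: 6 segments, perimeter = 2.3903
Total perimeter = 4.664

loops=2 perimeter=4.664
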